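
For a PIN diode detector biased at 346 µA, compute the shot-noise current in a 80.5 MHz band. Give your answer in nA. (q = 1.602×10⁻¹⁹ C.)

I_n = √(2qI·B)
2qI·B = 2 × 1.602×10⁻¹⁹ × 3.46×10⁻⁴ × 8.05×10⁷ = 8.92×10⁻¹⁵ A²
I_n = √(8.92×10⁻¹⁵) = 9.45×10⁻⁸ A = 94.5 nA

94.5 nA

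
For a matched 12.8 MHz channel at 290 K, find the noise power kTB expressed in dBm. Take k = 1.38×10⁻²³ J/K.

P_n = kTB = 1.38×10⁻²³ × 290 × 1.28×10⁷ = 5.12×10⁻¹⁴ W
In dBm: 10 log₁₀(5.12×10⁻¹⁴ / 10⁻³) = −102.9 dBm

−102.9 dBm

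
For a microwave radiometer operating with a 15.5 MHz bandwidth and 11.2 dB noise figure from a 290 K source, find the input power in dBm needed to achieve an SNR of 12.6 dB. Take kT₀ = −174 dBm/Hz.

Sensitivity = −174 + 10 log₁₀(B) + NF + SNR_min
= −174 + 71.9 + 11.2 + 12.6
= −78.3 dBm → −78.3 dBm

−78.3 dBm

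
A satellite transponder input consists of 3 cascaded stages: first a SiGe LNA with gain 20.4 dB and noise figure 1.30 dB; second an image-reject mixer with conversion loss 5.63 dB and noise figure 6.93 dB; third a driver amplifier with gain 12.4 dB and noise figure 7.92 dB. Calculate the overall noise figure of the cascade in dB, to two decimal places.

Convert to linear (a loss of L dB is a gain of −L dB): F_i = 10^(NF_i/10), G_i = 10^(G_i,dB/10)
  Stage 1: F_1 = 10^(1.30/10) = 1.349, G_1 = 10^(20.4/10) = 109.6
  Stage 2: F_2 = 10^(6.93/10) = 4.932, G_2 = 10^(−5.63/10) = 0.2735
  Stage 3: F_3 = 10^(7.92/10) = 6.194, G_3 = 10^(12.4/10) = 17.38
Friis cascade:
  F = 1.349 + (4.932 − 1)/109.6 + (6.194 − 1)/29.99 = 1.558
NF = 10 log₁₀(1.558) = 1.93 dB

1.93 dB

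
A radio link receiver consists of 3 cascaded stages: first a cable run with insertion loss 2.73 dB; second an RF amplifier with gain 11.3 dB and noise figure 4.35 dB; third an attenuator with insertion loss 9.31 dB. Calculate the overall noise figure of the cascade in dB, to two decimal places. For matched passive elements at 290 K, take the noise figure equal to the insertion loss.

Convert to linear (a loss of L dB is a gain of −L dB): F_i = 10^(NF_i/10), G_i = 10^(G_i,dB/10)
  Stage 1: F_1 = 10^(2.73/10) = 1.875, G_1 = 10^(−2.73/10) = 0.5333
  Stage 2: F_2 = 10^(4.35/10) = 2.723, G_2 = 10^(11.3/10) = 13.49
  Stage 3: F_3 = 10^(9.31/10) = 8.531, G_3 = 10^(−9.31/10) = 0.1172
Friis cascade:
  F = 1.875 + (2.723 − 1)/0.5333 + (8.531 − 1)/7.194 = 6.152
NF = 10 log₁₀(6.152) = 7.89 dB

7.89 dB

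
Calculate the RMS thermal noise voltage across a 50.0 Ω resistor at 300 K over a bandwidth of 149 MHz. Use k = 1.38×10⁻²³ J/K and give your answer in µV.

11.1 µV

V_n = √(4kTRB)
4kTRB = 4 × 1.38×10⁻²³ × 300 × 5.00×10¹ × 1.49×10⁸ = 1.23×10⁻¹⁰ V²
V_n = √(1.23×10⁻¹⁰) = 1.11×10⁻⁵ V = 11.1 µV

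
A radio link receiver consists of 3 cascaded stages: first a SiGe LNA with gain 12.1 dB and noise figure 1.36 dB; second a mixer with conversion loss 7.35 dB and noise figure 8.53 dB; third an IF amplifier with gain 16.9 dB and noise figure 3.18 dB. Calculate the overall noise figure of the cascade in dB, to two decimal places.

Convert to linear (a loss of L dB is a gain of −L dB): F_i = 10^(NF_i/10), G_i = 10^(G_i,dB/10)
  Stage 1: F_1 = 10^(1.36/10) = 1.368, G_1 = 10^(12.1/10) = 16.22
  Stage 2: F_2 = 10^(8.53/10) = 7.129, G_2 = 10^(−7.35/10) = 0.1841
  Stage 3: F_3 = 10^(3.18/10) = 2.080, G_3 = 10^(16.9/10) = 48.98
Friis cascade:
  F = 1.368 + (7.129 − 1)/16.22 + (2.080 − 1)/2.985 = 2.107
NF = 10 log₁₀(2.107) = 3.24 dB

3.24 dB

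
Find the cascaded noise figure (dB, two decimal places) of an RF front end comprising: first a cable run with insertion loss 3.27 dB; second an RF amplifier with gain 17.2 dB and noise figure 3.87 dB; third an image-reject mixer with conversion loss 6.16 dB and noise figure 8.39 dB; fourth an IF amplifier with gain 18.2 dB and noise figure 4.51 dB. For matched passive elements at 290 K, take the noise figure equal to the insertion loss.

Convert to linear (a loss of L dB is a gain of −L dB): F_i = 10^(NF_i/10), G_i = 10^(G_i,dB/10)
  Stage 1: F_1 = 10^(3.27/10) = 2.123, G_1 = 10^(−3.27/10) = 0.4710
  Stage 2: F_2 = 10^(3.87/10) = 2.438, G_2 = 10^(17.2/10) = 52.48
  Stage 3: F_3 = 10^(8.39/10) = 6.902, G_3 = 10^(−6.16/10) = 0.2421
  Stage 4: F_4 = 10^(4.51/10) = 2.825, G_4 = 10^(18.2/10) = 66.07
Friis cascade:
  F = 2.123 + (2.438 − 1)/0.4710 + (6.902 − 1)/24.72 + (2.825 − 1)/5.984 = 5.720
NF = 10 log₁₀(5.720) = 7.57 dB

7.57 dB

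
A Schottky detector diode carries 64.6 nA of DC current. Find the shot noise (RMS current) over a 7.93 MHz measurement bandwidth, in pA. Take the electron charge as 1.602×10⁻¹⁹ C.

I_n = √(2qI·B)
2qI·B = 2 × 1.602×10⁻¹⁹ × 6.46×10⁻⁸ × 7.93×10⁶ = 1.64×10⁻¹⁹ A²
I_n = √(1.64×10⁻¹⁹) = 4.05×10⁻¹⁰ A = 405 pA

405 pA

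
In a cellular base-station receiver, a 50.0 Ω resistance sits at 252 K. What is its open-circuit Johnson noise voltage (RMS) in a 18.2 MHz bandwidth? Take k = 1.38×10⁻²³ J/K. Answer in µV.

V_n = √(4kTRB)
4kTRB = 4 × 1.38×10⁻²³ × 252 × 5.00×10¹ × 1.82×10⁷ = 1.27×10⁻¹¹ V²
V_n = √(1.27×10⁻¹¹) = 3.56×10⁻⁶ V = 3.56 µV

3.56 µV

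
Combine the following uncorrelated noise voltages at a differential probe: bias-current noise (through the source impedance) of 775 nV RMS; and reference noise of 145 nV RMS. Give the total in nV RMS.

788 nV

Uncorrelated sources add in power (mean-square): V_tot = √(ΣV_i²)
V_tot = √[(7.75×10⁻⁷)² + (1.45×10⁻⁷)²] = 7.88×10⁻⁷ V = 788 nV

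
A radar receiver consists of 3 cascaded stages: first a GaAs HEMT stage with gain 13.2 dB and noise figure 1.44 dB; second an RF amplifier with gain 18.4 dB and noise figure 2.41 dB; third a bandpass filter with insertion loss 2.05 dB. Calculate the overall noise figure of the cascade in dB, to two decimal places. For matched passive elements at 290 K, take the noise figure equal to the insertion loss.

1.55 dB

Convert to linear (a loss of L dB is a gain of −L dB): F_i = 10^(NF_i/10), G_i = 10^(G_i,dB/10)
  Stage 1: F_1 = 10^(1.44/10) = 1.393, G_1 = 10^(13.2/10) = 20.89
  Stage 2: F_2 = 10^(2.41/10) = 1.742, G_2 = 10^(18.4/10) = 69.18
  Stage 3: F_3 = 10^(2.05/10) = 1.603, G_3 = 10^(−2.05/10) = 0.6237
Friis cascade:
  F = 1.393 + (1.742 − 1)/20.89 + (1.603 − 1)/1445 = 1.429
NF = 10 log₁₀(1.429) = 1.55 dB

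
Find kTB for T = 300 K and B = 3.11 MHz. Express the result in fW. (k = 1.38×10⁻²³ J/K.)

12.9 fW

P_n = kTB = 1.38×10⁻²³ × 300 × 3.11×10⁶ = 1.29×10⁻¹⁴ W = 12.9 fW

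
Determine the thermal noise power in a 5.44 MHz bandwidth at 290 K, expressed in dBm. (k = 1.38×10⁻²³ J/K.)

P_n = kTB = 1.38×10⁻²³ × 290 × 5.44×10⁶ = 2.18×10⁻¹⁴ W
In dBm: 10 log₁₀(2.18×10⁻¹⁴ / 10⁻³) = −106.6 dBm

−106.6 dBm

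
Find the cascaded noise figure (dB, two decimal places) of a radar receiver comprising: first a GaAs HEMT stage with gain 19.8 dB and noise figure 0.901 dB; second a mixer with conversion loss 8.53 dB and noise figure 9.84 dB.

Convert to linear (a loss of L dB is a gain of −L dB): F_i = 10^(NF_i/10), G_i = 10^(G_i,dB/10)
  Stage 1: F_1 = 10^(0.901/10) = 1.231, G_1 = 10^(19.8/10) = 95.50
  Stage 2: F_2 = 10^(9.84/10) = 9.638, G_2 = 10^(−8.53/10) = 0.1403
Friis cascade:
  F = 1.231 + (9.638 − 1)/95.50 = 1.321
NF = 10 log₁₀(1.321) = 1.21 dB

1.21 dB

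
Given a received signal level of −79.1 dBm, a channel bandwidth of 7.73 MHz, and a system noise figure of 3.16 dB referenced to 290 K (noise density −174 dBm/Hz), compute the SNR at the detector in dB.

Noise floor: N = −174 + 10 log₁₀(B) + NF
10 log₁₀(7.73×10⁶) = 68.88 dB
N = −174 + 68.88 + 3.16 = −101.96 dBm
SNR = P_sig − N = −79.1 − (−101.96) = 22.86 dB → 22.9 dB

22.9 dB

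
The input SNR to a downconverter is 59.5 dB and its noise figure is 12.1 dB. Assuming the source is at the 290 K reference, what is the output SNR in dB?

By definition F = SNR_in/SNR_out, so in dB: SNR_out = SNR_in − NF
SNR_out = 59.5 − 12.1 = 47.4 dB

47.4 dB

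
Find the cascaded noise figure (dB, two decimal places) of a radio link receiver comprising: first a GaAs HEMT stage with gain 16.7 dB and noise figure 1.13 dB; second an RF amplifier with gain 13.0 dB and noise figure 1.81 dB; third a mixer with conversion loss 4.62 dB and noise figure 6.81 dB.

1.18 dB

Convert to linear (a loss of L dB is a gain of −L dB): F_i = 10^(NF_i/10), G_i = 10^(G_i,dB/10)
  Stage 1: F_1 = 10^(1.13/10) = 1.297, G_1 = 10^(16.7/10) = 46.77
  Stage 2: F_2 = 10^(1.81/10) = 1.517, G_2 = 10^(13.0/10) = 19.95
  Stage 3: F_3 = 10^(6.81/10) = 4.797, G_3 = 10^(−4.62/10) = 0.3451
Friis cascade:
  F = 1.297 + (1.517 − 1)/46.77 + (4.797 − 1)/933.3 = 1.312
NF = 10 log₁₀(1.312) = 1.18 dB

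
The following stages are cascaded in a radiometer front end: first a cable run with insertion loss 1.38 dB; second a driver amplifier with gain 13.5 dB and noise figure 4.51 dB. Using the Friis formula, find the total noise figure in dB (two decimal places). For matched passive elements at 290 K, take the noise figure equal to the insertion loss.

Convert to linear (a loss of L dB is a gain of −L dB): F_i = 10^(NF_i/10), G_i = 10^(G_i,dB/10)
  Stage 1: F_1 = 10^(1.38/10) = 1.374, G_1 = 10^(−1.38/10) = 0.7278
  Stage 2: F_2 = 10^(4.51/10) = 2.825, G_2 = 10^(13.5/10) = 22.39
Friis cascade:
  F = 1.374 + (2.825 − 1)/0.7278 = 3.882
NF = 10 log₁₀(3.882) = 5.89 dB

5.89 dB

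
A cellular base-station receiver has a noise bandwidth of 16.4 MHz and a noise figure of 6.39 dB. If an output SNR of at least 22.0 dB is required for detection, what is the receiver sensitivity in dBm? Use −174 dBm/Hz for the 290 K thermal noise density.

−73.5 dBm

Sensitivity = −174 + 10 log₁₀(B) + NF + SNR_min
= −174 + 72.15 + 6.39 + 22.0
= −73.46 dBm → −73.5 dBm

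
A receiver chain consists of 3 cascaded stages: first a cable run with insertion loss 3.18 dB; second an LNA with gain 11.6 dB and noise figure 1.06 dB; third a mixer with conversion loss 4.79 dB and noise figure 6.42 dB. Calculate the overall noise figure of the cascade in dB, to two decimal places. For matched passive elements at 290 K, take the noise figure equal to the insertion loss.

Convert to linear (a loss of L dB is a gain of −L dB): F_i = 10^(NF_i/10), G_i = 10^(G_i,dB/10)
  Stage 1: F_1 = 10^(3.18/10) = 2.080, G_1 = 10^(−3.18/10) = 0.4808
  Stage 2: F_2 = 10^(1.06/10) = 1.276, G_2 = 10^(11.6/10) = 14.45
  Stage 3: F_3 = 10^(6.42/10) = 4.385, G_3 = 10^(−4.79/10) = 0.3319
Friis cascade:
  F = 2.080 + (1.276 − 1)/0.4808 + (4.385 − 1)/6.950 = 3.142
NF = 10 log₁₀(3.142) = 4.97 dB

4.97 dB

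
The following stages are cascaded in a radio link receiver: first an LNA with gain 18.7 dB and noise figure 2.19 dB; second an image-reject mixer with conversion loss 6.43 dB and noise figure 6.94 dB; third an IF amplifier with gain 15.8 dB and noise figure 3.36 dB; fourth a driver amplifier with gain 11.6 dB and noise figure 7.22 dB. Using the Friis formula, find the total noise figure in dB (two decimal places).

2.52 dB

Convert to linear (a loss of L dB is a gain of −L dB): F_i = 10^(NF_i/10), G_i = 10^(G_i,dB/10)
  Stage 1: F_1 = 10^(2.19/10) = 1.656, G_1 = 10^(18.7/10) = 74.13
  Stage 2: F_2 = 10^(6.94/10) = 4.943, G_2 = 10^(−6.43/10) = 0.2275
  Stage 3: F_3 = 10^(3.36/10) = 2.168, G_3 = 10^(15.8/10) = 38.02
  Stage 4: F_4 = 10^(7.22/10) = 5.272, G_4 = 10^(11.6/10) = 14.45
Friis cascade:
  F = 1.656 + (4.943 − 1)/74.13 + (2.168 − 1)/16.87 + (5.272 − 1)/641.2 = 1.785
NF = 10 log₁₀(1.785) = 2.52 dB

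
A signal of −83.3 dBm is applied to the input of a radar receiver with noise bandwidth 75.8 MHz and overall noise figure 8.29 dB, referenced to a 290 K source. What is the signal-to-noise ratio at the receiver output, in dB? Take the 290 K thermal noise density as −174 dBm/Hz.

3.6 dB

Noise floor: N = −174 + 10 log₁₀(B) + NF
10 log₁₀(7.58×10⁷) = 78.8 dB
N = −174 + 78.8 + 8.29 = −86.91 dBm
SNR = P_sig − N = −83.3 − (−86.91) = 3.61 dB → 3.6 dB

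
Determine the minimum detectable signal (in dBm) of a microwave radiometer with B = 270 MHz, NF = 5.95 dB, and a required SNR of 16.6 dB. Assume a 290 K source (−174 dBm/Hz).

Sensitivity = −174 + 10 log₁₀(B) + NF + SNR_min
= −174 + 84.31 + 5.95 + 16.6
= −67.14 dBm → −67.1 dBm

−67.1 dBm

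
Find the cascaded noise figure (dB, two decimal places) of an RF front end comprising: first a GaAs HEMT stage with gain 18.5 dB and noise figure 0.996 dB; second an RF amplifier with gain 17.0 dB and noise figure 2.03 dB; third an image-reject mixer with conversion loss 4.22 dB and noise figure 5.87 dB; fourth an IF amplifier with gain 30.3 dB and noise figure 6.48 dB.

Convert to linear (a loss of L dB is a gain of −L dB): F_i = 10^(NF_i/10), G_i = 10^(G_i,dB/10)
  Stage 1: F_1 = 10^(0.996/10) = 1.258, G_1 = 10^(18.5/10) = 70.79
  Stage 2: F_2 = 10^(2.03/10) = 1.596, G_2 = 10^(17.0/10) = 50.12
  Stage 3: F_3 = 10^(5.87/10) = 3.864, G_3 = 10^(−4.22/10) = 0.3784
  Stage 4: F_4 = 10^(6.48/10) = 4.446, G_4 = 10^(30.3/10) = 1072
Friis cascade:
  F = 1.258 + (1.596 − 1)/70.79 + (3.864 − 1)/3548 + (4.446 − 1)/1343 = 1.270
NF = 10 log₁₀(1.270) = 1.04 dB

1.04 dB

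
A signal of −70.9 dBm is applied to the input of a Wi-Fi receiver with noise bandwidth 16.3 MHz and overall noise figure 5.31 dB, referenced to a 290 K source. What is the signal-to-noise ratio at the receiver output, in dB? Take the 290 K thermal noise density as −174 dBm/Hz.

Noise floor: N = −174 + 10 log₁₀(B) + NF
10 log₁₀(1.63×10⁷) = 72.12 dB
N = −174 + 72.12 + 5.31 = −96.57 dBm
SNR = P_sig − N = −70.9 − (−96.57) = 25.67 dB → 25.7 dB

25.7 dB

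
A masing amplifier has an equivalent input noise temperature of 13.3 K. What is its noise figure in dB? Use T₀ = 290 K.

F = 1 + T_e/T₀ = 1 + 13.3/290 = 1.04586
NF = 10 log₁₀(1.04586) = 0.195 dB

0.195 dB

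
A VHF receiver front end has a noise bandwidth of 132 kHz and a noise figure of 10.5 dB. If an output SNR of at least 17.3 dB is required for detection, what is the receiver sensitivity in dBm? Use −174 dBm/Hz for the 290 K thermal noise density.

−95.0 dBm

Sensitivity = −174 + 10 log₁₀(B) + NF + SNR_min
= −174 + 51.21 + 10.5 + 17.3
= −94.99 dBm → −95.0 dBm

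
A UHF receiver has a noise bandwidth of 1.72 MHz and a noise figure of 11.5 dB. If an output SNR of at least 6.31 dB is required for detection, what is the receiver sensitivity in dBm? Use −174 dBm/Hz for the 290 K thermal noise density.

Sensitivity = −174 + 10 log₁₀(B) + NF + SNR_min
= −174 + 62.36 + 11.5 + 6.31
= −93.83 dBm → −93.8 dBm

−93.8 dBm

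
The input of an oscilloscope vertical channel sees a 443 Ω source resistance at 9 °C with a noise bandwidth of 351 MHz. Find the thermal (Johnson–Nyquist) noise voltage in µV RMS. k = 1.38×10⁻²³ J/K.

49.2 µV

T = 9 °C + 273.15 = 282.15 K
V_n = √(4kTRB)
4kTRB = 4 × 1.38×10⁻²³ × 282.15 × 4.43×10² × 3.51×10⁸ = 2.42×10⁻⁹ V²
V_n = √(2.42×10⁻⁹) = 4.92×10⁻⁵ V = 49.2 µV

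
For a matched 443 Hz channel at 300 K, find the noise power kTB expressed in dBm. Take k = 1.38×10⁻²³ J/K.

P_n = kTB = 1.38×10⁻²³ × 300 × 4.43×10² = 1.83×10⁻¹⁸ W
In dBm: 10 log₁₀(1.83×10⁻¹⁸ / 10⁻³) = −147.4 dBm

−147.4 dBm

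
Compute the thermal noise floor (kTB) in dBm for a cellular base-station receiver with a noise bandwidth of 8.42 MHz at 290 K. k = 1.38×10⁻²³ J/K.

P_n = kTB = 1.38×10⁻²³ × 290 × 8.42×10⁶ = 3.37×10⁻¹⁴ W
In dBm: 10 log₁₀(3.37×10⁻¹⁴ / 10⁻³) = −104.7 dBm

−104.7 dBm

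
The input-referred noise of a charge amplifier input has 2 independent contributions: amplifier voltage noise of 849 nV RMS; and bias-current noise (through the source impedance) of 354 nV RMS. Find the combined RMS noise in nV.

Uncorrelated sources add in power (mean-square): V_tot = √(ΣV_i²)
V_tot = √[(8.49×10⁻⁷)² + (3.54×10⁻⁷)²] = 9.20×10⁻⁷ V = 920 nV

920 nV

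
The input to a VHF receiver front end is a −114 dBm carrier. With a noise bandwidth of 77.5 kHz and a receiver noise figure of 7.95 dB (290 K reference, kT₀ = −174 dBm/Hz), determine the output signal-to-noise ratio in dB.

3.2 dB

Noise floor: N = −174 + 10 log₁₀(B) + NF
10 log₁₀(7.75×10⁴) = 48.89 dB
N = −174 + 48.89 + 7.95 = −117.16 dBm
SNR = P_sig − N = −114 − (−117.16) = 3.16 dB → 3.2 dB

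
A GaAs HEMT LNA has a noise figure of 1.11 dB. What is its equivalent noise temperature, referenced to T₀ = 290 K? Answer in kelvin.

84.5 K

F = 10^(1.11/10) = 1.29122
T_e = (F − 1)·T₀ = (1.29122 − 1) × 290 = 84.5 K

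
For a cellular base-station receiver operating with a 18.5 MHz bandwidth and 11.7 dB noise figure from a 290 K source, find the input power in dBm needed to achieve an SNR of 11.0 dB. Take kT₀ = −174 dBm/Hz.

Sensitivity = −174 + 10 log₁₀(B) + NF + SNR_min
= −174 + 72.67 + 11.7 + 11.0
= −78.63 dBm → −78.6 dBm

−78.6 dBm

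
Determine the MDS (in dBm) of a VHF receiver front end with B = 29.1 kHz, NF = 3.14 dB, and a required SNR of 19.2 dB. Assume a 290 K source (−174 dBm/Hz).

−107.0 dBm

Sensitivity = −174 + 10 log₁₀(B) + NF + SNR_min
= −174 + 44.64 + 3.14 + 19.2
= −107.02 dBm → −107.0 dBm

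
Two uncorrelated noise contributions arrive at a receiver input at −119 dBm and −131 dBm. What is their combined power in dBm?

−118.7 dBm

Convert to linear, add, convert back:
P₁ = 1.26×10⁻¹⁵ W, P₂ = 7.94×10⁻¹⁷ W
P_tot = 1.34×10⁻¹⁵ W → 10 log₁₀(P_tot / 10⁻³) = −118.7 dBm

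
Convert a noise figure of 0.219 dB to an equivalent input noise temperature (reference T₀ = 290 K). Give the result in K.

F = 10^(0.219/10) = 1.05172
T_e = (F − 1)·T₀ = (1.05172 − 1) × 290 = 15.0 K

15.0 K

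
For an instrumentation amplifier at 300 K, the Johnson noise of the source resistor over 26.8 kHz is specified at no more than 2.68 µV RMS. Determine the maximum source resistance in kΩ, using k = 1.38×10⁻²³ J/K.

Johnson–Nyquist: V_n = √(4kTRB) ⇒ R = V_n² / (4kTB)
4kTB = 4 × 1.38×10⁻²³ × 300 × 2.68×10⁴ = 4.44×10⁻¹⁶
R = (2.68×10⁻⁶)² / 4.44×10⁻¹⁶ = 1.62×10⁴ Ω = 16.2 kΩ

16.2 kΩ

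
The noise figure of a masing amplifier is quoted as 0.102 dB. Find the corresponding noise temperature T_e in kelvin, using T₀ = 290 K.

F = 10^(0.102/10) = 1.02376
T_e = (F − 1)·T₀ = (1.02376 − 1) × 290 = 6.89 K

6.89 K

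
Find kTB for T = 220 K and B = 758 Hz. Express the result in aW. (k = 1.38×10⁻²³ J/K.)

2.30 aW

P_n = kTB = 1.38×10⁻²³ × 220 × 7.58×10² = 2.30×10⁻¹⁸ W = 2.30 aW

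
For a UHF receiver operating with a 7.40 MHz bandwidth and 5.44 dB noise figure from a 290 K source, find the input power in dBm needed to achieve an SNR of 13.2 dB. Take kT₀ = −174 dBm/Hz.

Sensitivity = −174 + 10 log₁₀(B) + NF + SNR_min
= −174 + 68.69 + 5.44 + 13.2
= −86.67 dBm → −86.7 dBm

−86.7 dBm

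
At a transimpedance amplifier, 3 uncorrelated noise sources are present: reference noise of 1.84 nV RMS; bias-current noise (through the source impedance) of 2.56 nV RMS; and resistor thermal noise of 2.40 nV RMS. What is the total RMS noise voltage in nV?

Uncorrelated sources add in power (mean-square): V_tot = √(ΣV_i²)
V_tot = √[(1.84×10⁻⁹)² + (2.56×10⁻⁹)² + (2.40×10⁻⁹)²] = 3.96×10⁻⁹ V = 3.96 nV

3.96 nV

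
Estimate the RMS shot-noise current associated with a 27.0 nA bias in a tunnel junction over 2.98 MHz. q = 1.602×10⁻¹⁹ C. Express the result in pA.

161 pA

I_n = √(2qI·B)
2qI·B = 2 × 1.602×10⁻¹⁹ × 2.70×10⁻⁸ × 2.98×10⁶ = 2.58×10⁻²⁰ A²
I_n = √(2.58×10⁻²⁰) = 1.61×10⁻¹⁰ A = 161 pA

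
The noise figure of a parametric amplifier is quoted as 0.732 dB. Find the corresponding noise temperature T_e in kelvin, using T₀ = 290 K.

F = 10^(0.732/10) = 1.18359
T_e = (F − 1)·T₀ = (1.18359 − 1) × 290 = 53.2 K

53.2 K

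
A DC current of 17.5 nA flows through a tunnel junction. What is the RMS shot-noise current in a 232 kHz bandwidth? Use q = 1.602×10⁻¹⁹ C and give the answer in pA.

36.1 pA

I_n = √(2qI·B)
2qI·B = 2 × 1.602×10⁻¹⁹ × 1.75×10⁻⁸ × 2.32×10⁵ = 1.30×10⁻²¹ A²
I_n = √(1.30×10⁻²¹) = 3.61×10⁻¹¹ A = 36.1 pA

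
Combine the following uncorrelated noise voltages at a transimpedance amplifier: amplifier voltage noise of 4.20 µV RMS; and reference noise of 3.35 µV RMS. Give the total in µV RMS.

5.37 µV

Uncorrelated sources add in power (mean-square): V_tot = √(ΣV_i²)
V_tot = √[(4.20×10⁻⁶)² + (3.35×10⁻⁶)²] = 5.37×10⁻⁶ V = 5.37 µV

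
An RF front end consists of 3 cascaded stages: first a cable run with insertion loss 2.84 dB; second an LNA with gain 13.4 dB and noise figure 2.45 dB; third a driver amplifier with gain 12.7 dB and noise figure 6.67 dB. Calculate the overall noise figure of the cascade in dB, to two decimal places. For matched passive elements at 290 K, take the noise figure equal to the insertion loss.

Convert to linear (a loss of L dB is a gain of −L dB): F_i = 10^(NF_i/10), G_i = 10^(G_i,dB/10)
  Stage 1: F_1 = 10^(2.84/10) = 1.923, G_1 = 10^(−2.84/10) = 0.5200
  Stage 2: F_2 = 10^(2.45/10) = 1.758, G_2 = 10^(13.4/10) = 21.88
  Stage 3: F_3 = 10^(6.67/10) = 4.645, G_3 = 10^(12.7/10) = 18.62
Friis cascade:
  F = 1.923 + (1.758 − 1)/0.5200 + (4.645 − 1)/11.38 = 3.701
NF = 10 log₁₀(3.701) = 5.68 dB

5.68 dB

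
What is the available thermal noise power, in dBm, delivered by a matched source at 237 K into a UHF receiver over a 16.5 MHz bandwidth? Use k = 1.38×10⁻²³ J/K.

−102.7 dBm

P_n = kTB = 1.38×10⁻²³ × 237 × 1.65×10⁷ = 5.40×10⁻¹⁴ W
In dBm: 10 log₁₀(5.40×10⁻¹⁴ / 10⁻³) = −102.7 dBm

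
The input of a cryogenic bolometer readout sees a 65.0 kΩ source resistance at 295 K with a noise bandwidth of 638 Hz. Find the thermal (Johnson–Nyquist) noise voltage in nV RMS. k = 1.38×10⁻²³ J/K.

V_n = √(4kTRB)
4kTRB = 4 × 1.38×10⁻²³ × 295 × 6.50×10⁴ × 6.38×10² = 6.75×10⁻¹³ V²
V_n = √(6.75×10⁻¹³) = 8.22×10⁻⁷ V = 822 nV

822 nV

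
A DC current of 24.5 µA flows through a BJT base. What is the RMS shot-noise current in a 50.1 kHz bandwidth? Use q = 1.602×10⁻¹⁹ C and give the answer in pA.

627 pA

I_n = √(2qI·B)
2qI·B = 2 × 1.602×10⁻¹⁹ × 2.45×10⁻⁵ × 5.01×10⁴ = 3.93×10⁻¹⁹ A²
I_n = √(3.93×10⁻¹⁹) = 6.27×10⁻¹⁰ A = 627 pA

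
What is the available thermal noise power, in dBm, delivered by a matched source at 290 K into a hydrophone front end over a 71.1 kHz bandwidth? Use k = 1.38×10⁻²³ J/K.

−125.5 dBm

P_n = kTB = 1.38×10⁻²³ × 290 × 7.11×10⁴ = 2.85×10⁻¹⁶ W
In dBm: 10 log₁₀(2.85×10⁻¹⁶ / 10⁻³) = −125.5 dBm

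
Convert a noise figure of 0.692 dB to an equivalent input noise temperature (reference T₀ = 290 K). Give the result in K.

50.1 K

F = 10^(0.692/10) = 1.17274
T_e = (F − 1)·T₀ = (1.17274 − 1) × 290 = 50.1 K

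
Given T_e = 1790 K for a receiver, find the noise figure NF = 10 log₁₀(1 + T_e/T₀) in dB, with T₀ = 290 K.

F = 1 + T_e/T₀ = 1 + 1790/290 = 7.17241
NF = 10 log₁₀(7.17241) = 8.56 dB

8.56 dB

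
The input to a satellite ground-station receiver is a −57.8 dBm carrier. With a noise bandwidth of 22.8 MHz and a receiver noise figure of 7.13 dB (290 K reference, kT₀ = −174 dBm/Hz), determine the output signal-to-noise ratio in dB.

35.5 dB

Noise floor: N = −174 + 10 log₁₀(B) + NF
10 log₁₀(2.28×10⁷) = 73.58 dB
N = −174 + 73.58 + 7.13 = −93.29 dBm
SNR = P_sig − N = −57.8 − (−93.29) = 35.49 dB → 35.5 dB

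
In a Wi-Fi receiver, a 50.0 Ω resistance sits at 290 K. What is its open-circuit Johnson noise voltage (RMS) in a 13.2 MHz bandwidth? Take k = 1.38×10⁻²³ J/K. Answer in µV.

3.25 µV

V_n = √(4kTRB)
4kTRB = 4 × 1.38×10⁻²³ × 290 × 5.00×10¹ × 1.32×10⁷ = 1.06×10⁻¹¹ V²
V_n = √(1.06×10⁻¹¹) = 3.25×10⁻⁶ V = 3.25 µV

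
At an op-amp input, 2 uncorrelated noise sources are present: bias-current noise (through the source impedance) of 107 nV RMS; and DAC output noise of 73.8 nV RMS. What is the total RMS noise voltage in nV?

130 nV

Uncorrelated sources add in power (mean-square): V_tot = √(ΣV_i²)
V_tot = √[(1.07×10⁻⁷)² + (7.38×10⁻⁸)²] = 1.30×10⁻⁷ V = 130 nV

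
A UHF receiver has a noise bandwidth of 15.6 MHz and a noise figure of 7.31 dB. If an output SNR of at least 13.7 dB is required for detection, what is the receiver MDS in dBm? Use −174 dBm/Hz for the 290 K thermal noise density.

Sensitivity = −174 + 10 log₁₀(B) + NF + SNR_min
= −174 + 71.93 + 7.31 + 13.7
= −81.06 dBm → −81.1 dBm

−81.1 dBm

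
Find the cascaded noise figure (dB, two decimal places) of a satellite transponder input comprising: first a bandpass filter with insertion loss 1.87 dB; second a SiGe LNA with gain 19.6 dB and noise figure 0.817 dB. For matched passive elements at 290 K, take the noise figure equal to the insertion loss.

Convert to linear (a loss of L dB is a gain of −L dB): F_i = 10^(NF_i/10), G_i = 10^(G_i,dB/10)
  Stage 1: F_1 = 10^(1.87/10) = 1.538, G_1 = 10^(−1.87/10) = 0.6501
  Stage 2: F_2 = 10^(0.817/10) = 1.207, G_2 = 10^(19.6/10) = 91.20
Friis cascade:
  F = 1.538 + (1.207 − 1)/0.6501 = 1.857
NF = 10 log₁₀(1.857) = 2.69 dB

2.69 dB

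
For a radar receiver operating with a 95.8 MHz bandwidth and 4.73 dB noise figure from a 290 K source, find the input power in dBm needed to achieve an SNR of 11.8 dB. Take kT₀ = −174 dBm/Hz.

Sensitivity = −174 + 10 log₁₀(B) + NF + SNR_min
= −174 + 79.81 + 4.73 + 11.8
= −77.66 dBm → −77.7 dBm

−77.7 dBm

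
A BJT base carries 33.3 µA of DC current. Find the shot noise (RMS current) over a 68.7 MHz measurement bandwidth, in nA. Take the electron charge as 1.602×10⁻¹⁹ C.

I_n = √(2qI·B)
2qI·B = 2 × 1.602×10⁻¹⁹ × 3.33×10⁻⁵ × 6.87×10⁷ = 7.33×10⁻¹⁶ A²
I_n = √(7.33×10⁻¹⁶) = 2.71×10⁻⁸ A = 27.1 nA

27.1 nA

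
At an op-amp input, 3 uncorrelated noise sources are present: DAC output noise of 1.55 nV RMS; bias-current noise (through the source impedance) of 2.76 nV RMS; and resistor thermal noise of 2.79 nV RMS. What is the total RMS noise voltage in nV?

Uncorrelated sources add in power (mean-square): V_tot = √(ΣV_i²)
V_tot = √[(1.55×10⁻⁹)² + (2.76×10⁻⁹)² + (2.79×10⁻⁹)²] = 4.22×10⁻⁹ V = 4.22 nV

4.22 nV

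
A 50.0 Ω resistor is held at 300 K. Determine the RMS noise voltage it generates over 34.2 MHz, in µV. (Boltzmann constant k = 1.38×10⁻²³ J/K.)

V_n = √(4kTRB)
4kTRB = 4 × 1.38×10⁻²³ × 300 × 5.00×10¹ × 3.42×10⁷ = 2.83×10⁻¹¹ V²
V_n = √(2.83×10⁻¹¹) = 5.32×10⁻⁶ V = 5.32 µV

5.32 µV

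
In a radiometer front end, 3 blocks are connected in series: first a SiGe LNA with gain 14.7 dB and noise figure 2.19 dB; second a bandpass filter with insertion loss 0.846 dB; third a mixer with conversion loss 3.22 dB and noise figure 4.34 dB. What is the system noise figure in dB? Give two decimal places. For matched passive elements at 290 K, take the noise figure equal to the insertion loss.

Convert to linear (a loss of L dB is a gain of −L dB): F_i = 10^(NF_i/10), G_i = 10^(G_i,dB/10)
  Stage 1: F_1 = 10^(2.19/10) = 1.656, G_1 = 10^(14.7/10) = 29.51
  Stage 2: F_2 = 10^(0.846/10) = 1.215, G_2 = 10^(−0.846/10) = 0.8230
  Stage 3: F_3 = 10^(4.34/10) = 2.716, G_3 = 10^(−3.22/10) = 0.4764
Friis cascade:
  F = 1.656 + (1.215 − 1)/29.51 + (2.716 − 1)/24.29 = 1.734
NF = 10 log₁₀(1.734) = 2.39 dB

2.39 dB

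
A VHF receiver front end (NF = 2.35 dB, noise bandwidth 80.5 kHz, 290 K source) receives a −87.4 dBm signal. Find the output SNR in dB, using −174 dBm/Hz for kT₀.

Noise floor: N = −174 + 10 log₁₀(B) + NF
10 log₁₀(8.05×10⁴) = 49.06 dB
N = −174 + 49.06 + 2.35 = −122.59 dBm
SNR = P_sig − N = −87.4 − (−122.59) = 35.19 dB → 35.2 dB

35.2 dB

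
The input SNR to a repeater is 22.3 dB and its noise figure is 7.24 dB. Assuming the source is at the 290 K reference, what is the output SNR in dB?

15.06 dB

By definition F = SNR_in/SNR_out, so in dB: SNR_out = SNR_in − NF
SNR_out = 22.3 − 7.24 = 15.06 dB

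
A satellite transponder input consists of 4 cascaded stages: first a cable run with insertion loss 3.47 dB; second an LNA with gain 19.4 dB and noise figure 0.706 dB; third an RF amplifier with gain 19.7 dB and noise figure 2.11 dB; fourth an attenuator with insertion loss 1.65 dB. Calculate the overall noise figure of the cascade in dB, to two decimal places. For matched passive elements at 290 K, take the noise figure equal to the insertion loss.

4.20 dB

Convert to linear (a loss of L dB is a gain of −L dB): F_i = 10^(NF_i/10), G_i = 10^(G_i,dB/10)
  Stage 1: F_1 = 10^(3.47/10) = 2.223, G_1 = 10^(−3.47/10) = 0.4498
  Stage 2: F_2 = 10^(0.706/10) = 1.177, G_2 = 10^(19.4/10) = 87.10
  Stage 3: F_3 = 10^(2.11/10) = 1.626, G_3 = 10^(19.7/10) = 93.33
  Stage 4: F_4 = 10^(1.65/10) = 1.462, G_4 = 10^(−1.65/10) = 0.6839
Friis cascade:
  F = 2.223 + (1.177 − 1)/0.4498 + (1.626 − 1)/39.17 + (1.462 − 1)/3656 = 2.632
NF = 10 log₁₀(2.632) = 4.20 dB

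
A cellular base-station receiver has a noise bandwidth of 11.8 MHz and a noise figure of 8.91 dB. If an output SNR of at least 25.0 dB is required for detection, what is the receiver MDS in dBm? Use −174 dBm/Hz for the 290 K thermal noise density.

Sensitivity = −174 + 10 log₁₀(B) + NF + SNR_min
= −174 + 70.72 + 8.91 + 25.0
= −69.37 dBm → −69.4 dBm

−69.4 dBm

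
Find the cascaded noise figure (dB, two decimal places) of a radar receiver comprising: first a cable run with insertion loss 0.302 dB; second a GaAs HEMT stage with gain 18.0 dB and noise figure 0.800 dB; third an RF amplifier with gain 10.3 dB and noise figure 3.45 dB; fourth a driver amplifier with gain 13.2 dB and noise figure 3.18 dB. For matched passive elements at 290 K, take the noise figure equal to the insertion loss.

Convert to linear (a loss of L dB is a gain of −L dB): F_i = 10^(NF_i/10), G_i = 10^(G_i,dB/10)
  Stage 1: F_1 = 10^(0.302/10) = 1.072, G_1 = 10^(−0.302/10) = 0.9328
  Stage 2: F_2 = 10^(0.800/10) = 1.202, G_2 = 10^(18.0/10) = 63.10
  Stage 3: F_3 = 10^(3.45/10) = 2.213, G_3 = 10^(10.3/10) = 10.72
  Stage 4: F_4 = 10^(3.18/10) = 2.080, G_4 = 10^(13.2/10) = 20.89
Friis cascade:
  F = 1.072 + (1.202 − 1)/0.9328 + (2.213 − 1)/58.86 + (2.080 − 1)/630.7 = 1.311
NF = 10 log₁₀(1.311) = 1.18 dB

1.18 dB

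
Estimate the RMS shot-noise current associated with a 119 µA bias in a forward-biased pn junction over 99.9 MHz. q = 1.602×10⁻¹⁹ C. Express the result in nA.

I_n = √(2qI·B)
2qI·B = 2 × 1.602×10⁻¹⁹ × 1.19×10⁻⁴ × 9.99×10⁷ = 3.81×10⁻¹⁵ A²
I_n = √(3.81×10⁻¹⁵) = 6.17×10⁻⁸ A = 61.7 nA

61.7 nA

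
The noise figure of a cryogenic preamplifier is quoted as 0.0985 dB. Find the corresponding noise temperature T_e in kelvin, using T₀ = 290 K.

F = 10^(0.0985/10) = 1.02294
T_e = (F − 1)·T₀ = (1.02294 − 1) × 290 = 6.65 K

6.65 K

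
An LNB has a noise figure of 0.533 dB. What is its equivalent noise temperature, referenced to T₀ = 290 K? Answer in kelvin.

37.9 K

F = 10^(0.533/10) = 1.13058
T_e = (F − 1)·T₀ = (1.13058 − 1) × 290 = 37.9 K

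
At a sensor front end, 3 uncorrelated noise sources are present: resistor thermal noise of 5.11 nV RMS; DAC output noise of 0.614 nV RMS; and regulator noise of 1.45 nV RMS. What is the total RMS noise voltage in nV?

5.35 nV

Uncorrelated sources add in power (mean-square): V_tot = √(ΣV_i²)
V_tot = √[(5.11×10⁻⁹)² + (6.14×10⁻¹⁰)² + (1.45×10⁻⁹)²] = 5.35×10⁻⁹ V = 5.35 nV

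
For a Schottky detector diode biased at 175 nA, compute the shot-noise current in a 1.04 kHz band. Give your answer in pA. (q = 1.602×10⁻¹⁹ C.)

7.64 pA

I_n = √(2qI·B)
2qI·B = 2 × 1.602×10⁻¹⁹ × 1.75×10⁻⁷ × 1.04×10³ = 5.83×10⁻²³ A²
I_n = √(5.83×10⁻²³) = 7.64×10⁻¹² A = 7.64 pA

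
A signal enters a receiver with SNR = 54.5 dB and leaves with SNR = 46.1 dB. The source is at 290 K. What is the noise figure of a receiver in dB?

NF (dB) = SNR_in(dB) − SNR_out(dB) when the source is at T₀
NF = 54.5 − 46.1 = 8.4 dB

8.4 dB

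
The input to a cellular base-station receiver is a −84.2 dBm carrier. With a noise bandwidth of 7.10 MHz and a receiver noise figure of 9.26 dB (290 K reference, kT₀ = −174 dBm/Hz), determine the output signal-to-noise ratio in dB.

Noise floor: N = −174 + 10 log₁₀(B) + NF
10 log₁₀(7.10×10⁶) = 68.51 dB
N = −174 + 68.51 + 9.26 = −96.23 dBm
SNR = P_sig − N = −84.2 − (−96.23) = 12.03 dB → 12.0 dB

12.0 dB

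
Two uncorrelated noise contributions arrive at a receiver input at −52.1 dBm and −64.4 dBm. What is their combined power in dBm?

Convert to linear, add, convert back:
P₁ = 6.17×10⁻⁹ W, P₂ = 3.63×10⁻¹⁰ W
P_tot = 6.53×10⁻⁹ W → 10 log₁₀(P_tot / 10⁻³) = −51.9 dBm

−51.9 dBm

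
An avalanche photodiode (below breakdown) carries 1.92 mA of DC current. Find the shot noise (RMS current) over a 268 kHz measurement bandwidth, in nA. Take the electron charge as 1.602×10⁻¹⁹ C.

I_n = √(2qI·B)
2qI·B = 2 × 1.602×10⁻¹⁹ × 1.92×10⁻³ × 2.68×10⁵ = 1.65×10⁻¹⁶ A²
I_n = √(1.65×10⁻¹⁶) = 1.28×10⁻⁸ A = 12.8 nA

12.8 nA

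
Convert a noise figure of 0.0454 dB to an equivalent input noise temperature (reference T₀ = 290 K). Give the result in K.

3.05 K

F = 10^(0.0454/10) = 1.01051
T_e = (F − 1)·T₀ = (1.01051 − 1) × 290 = 3.05 K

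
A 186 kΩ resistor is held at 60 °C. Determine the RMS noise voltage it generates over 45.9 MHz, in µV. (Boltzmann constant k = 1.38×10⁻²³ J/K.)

396 µV

T = 60 °C + 273.15 = 333.15 K
V_n = √(4kTRB)
4kTRB = 4 × 1.38×10⁻²³ × 333.15 × 1.86×10⁵ × 4.59×10⁷ = 1.57×10⁻⁷ V²
V_n = √(1.57×10⁻⁷) = 3.96×10⁻⁴ V = 396 µV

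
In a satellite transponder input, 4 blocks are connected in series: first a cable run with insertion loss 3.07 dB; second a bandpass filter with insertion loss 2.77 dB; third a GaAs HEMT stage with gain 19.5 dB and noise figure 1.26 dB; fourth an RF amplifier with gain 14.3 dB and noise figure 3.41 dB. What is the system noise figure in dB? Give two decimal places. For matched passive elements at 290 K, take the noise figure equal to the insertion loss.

Convert to linear (a loss of L dB is a gain of −L dB): F_i = 10^(NF_i/10), G_i = 10^(G_i,dB/10)
  Stage 1: F_1 = 10^(3.07/10) = 2.028, G_1 = 10^(−3.07/10) = 0.4932
  Stage 2: F_2 = 10^(2.77/10) = 1.892, G_2 = 10^(−2.77/10) = 0.5284
  Stage 3: F_3 = 10^(1.26/10) = 1.337, G_3 = 10^(19.5/10) = 89.13
  Stage 4: F_4 = 10^(3.41/10) = 2.193, G_4 = 10^(14.3/10) = 26.92
Friis cascade:
  F = 2.028 + (1.892 − 1)/0.4932 + (1.337 − 1)/0.2606 + (2.193 − 1)/23.23 = 5.180
NF = 10 log₁₀(5.180) = 7.14 dB

7.14 dB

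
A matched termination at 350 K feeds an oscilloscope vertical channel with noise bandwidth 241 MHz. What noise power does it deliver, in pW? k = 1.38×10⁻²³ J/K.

1.16 pW

P_n = kTB = 1.38×10⁻²³ × 350 × 2.41×10⁸ = 1.16×10⁻¹² W = 1.16 pW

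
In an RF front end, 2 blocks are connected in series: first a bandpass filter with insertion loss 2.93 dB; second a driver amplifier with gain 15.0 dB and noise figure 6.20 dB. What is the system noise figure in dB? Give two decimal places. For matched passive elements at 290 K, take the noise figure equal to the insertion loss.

Convert to linear (a loss of L dB is a gain of −L dB): F_i = 10^(NF_i/10), G_i = 10^(G_i,dB/10)
  Stage 1: F_1 = 10^(2.93/10) = 1.963, G_1 = 10^(−2.93/10) = 0.5093
  Stage 2: F_2 = 10^(6.20/10) = 4.169, G_2 = 10^(15.0/10) = 31.62
Friis cascade:
  F = 1.963 + (4.169 − 1)/0.5093 = 8.185
NF = 10 log₁₀(8.185) = 9.13 dB

9.13 dB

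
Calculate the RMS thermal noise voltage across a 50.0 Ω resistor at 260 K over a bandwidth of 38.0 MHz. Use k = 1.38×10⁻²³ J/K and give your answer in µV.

V_n = √(4kTRB)
4kTRB = 4 × 1.38×10⁻²³ × 260 × 5.00×10¹ × 3.80×10⁷ = 2.73×10⁻¹¹ V²
V_n = √(2.73×10⁻¹¹) = 5.22×10⁻⁶ V = 5.22 µV

5.22 µV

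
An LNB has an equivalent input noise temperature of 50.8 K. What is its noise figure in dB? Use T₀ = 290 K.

0.701 dB

F = 1 + T_e/T₀ = 1 + 50.8/290 = 1.17517
NF = 10 log₁₀(1.17517) = 0.701 dB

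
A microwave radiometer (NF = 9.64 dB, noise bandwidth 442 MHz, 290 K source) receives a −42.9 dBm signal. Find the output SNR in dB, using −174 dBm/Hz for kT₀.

Noise floor: N = −174 + 10 log₁₀(B) + NF
10 log₁₀(4.42×10⁸) = 86.45 dB
N = −174 + 86.45 + 9.64 = −77.91 dBm
SNR = P_sig − N = −42.9 − (−77.91) = 35.01 dB → 35.0 dB

35.0 dB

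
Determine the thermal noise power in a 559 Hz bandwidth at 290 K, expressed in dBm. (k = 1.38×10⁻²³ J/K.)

P_n = kTB = 1.38×10⁻²³ × 290 × 5.59×10² = 2.24×10⁻¹⁸ W
In dBm: 10 log₁₀(2.24×10⁻¹⁸ / 10⁻³) = −146.5 dBm

−146.5 dBm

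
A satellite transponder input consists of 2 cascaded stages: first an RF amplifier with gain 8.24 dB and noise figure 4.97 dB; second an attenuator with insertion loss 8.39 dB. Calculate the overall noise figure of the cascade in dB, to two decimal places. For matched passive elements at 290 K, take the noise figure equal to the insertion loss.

6.05 dB

Convert to linear (a loss of L dB is a gain of −L dB): F_i = 10^(NF_i/10), G_i = 10^(G_i,dB/10)
  Stage 1: F_1 = 10^(4.97/10) = 3.141, G_1 = 10^(8.24/10) = 6.668
  Stage 2: F_2 = 10^(8.39/10) = 6.902, G_2 = 10^(−8.39/10) = 0.1449
Friis cascade:
  F = 3.141 + (6.902 − 1)/6.668 = 4.026
NF = 10 log₁₀(4.026) = 6.05 dB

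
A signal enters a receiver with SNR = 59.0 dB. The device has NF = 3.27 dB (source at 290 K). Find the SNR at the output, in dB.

By definition F = SNR_in/SNR_out, so in dB: SNR_out = SNR_in − NF
SNR_out = 59.0 − 3.27 = 55.73 dB

55.73 dB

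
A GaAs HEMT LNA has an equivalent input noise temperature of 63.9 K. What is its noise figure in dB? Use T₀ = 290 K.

0.865 dB

F = 1 + T_e/T₀ = 1 + 63.9/290 = 1.22034
NF = 10 log₁₀(1.22034) = 0.865 dB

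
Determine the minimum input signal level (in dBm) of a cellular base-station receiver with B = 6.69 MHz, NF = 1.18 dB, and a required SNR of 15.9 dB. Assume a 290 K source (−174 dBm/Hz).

Sensitivity = −174 + 10 log₁₀(B) + NF + SNR_min
= −174 + 68.25 + 1.18 + 15.9
= −88.67 dBm → −88.7 dBm

−88.7 dBm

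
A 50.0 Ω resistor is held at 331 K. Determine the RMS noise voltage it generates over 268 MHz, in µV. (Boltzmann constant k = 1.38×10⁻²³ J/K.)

15.6 µV

V_n = √(4kTRB)
4kTRB = 4 × 1.38×10⁻²³ × 331 × 5.00×10¹ × 2.68×10⁸ = 2.45×10⁻¹⁰ V²
V_n = √(2.45×10⁻¹⁰) = 1.56×10⁻⁵ V = 15.6 µV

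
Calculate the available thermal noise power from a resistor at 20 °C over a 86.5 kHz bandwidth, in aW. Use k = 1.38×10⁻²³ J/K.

350 aW

T = 20 °C + 273.15 = 293.15 K
P_n = kTB = 1.38×10⁻²³ × 293.15 × 8.65×10⁴ = 3.50×10⁻¹⁶ W = 350 aW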